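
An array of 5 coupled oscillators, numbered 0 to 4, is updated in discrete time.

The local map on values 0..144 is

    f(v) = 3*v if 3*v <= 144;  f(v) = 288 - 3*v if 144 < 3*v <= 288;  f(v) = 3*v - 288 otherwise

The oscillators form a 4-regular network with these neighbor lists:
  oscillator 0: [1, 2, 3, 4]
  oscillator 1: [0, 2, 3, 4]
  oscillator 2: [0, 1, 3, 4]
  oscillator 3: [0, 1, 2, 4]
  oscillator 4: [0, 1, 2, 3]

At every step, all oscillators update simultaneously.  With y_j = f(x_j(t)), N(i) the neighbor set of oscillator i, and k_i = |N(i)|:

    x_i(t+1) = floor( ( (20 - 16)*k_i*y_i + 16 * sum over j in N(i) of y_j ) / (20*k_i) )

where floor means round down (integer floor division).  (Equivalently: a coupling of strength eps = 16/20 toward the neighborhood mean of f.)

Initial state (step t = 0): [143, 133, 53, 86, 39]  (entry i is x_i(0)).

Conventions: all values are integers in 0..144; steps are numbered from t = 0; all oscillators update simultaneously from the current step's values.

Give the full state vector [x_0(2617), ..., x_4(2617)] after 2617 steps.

Simulating step by step:
t=0: [143, 133, 53, 86, 39]
t=1: [105, 105, 105, 105, 105]
t=2: [27, 27, 27, 27, 27]
t=3: [81, 81, 81, 81, 81]
t=4: [45, 45, 45, 45, 45]
t=5: [135, 135, 135, 135, 135]
t=6: [117, 117, 117, 117, 117]
t=7: [63, 63, 63, 63, 63]
t=8: [99, 99, 99, 99, 99]
t=9: [9, 9, 9, 9, 9]
t=10: [27, 27, 27, 27, 27]

Answer: [9, 9, 9, 9, 9]
Key observation: The state at step 2, [27, 27, 27, 27, 27], reappears at step 10: the system is in a cycle of period 8 from step 2 on.  Therefore the state at step 2617 equals the state at step 2 + ((2617 - 2) mod 8) = 9, which is [9, 9, 9, 9, 9].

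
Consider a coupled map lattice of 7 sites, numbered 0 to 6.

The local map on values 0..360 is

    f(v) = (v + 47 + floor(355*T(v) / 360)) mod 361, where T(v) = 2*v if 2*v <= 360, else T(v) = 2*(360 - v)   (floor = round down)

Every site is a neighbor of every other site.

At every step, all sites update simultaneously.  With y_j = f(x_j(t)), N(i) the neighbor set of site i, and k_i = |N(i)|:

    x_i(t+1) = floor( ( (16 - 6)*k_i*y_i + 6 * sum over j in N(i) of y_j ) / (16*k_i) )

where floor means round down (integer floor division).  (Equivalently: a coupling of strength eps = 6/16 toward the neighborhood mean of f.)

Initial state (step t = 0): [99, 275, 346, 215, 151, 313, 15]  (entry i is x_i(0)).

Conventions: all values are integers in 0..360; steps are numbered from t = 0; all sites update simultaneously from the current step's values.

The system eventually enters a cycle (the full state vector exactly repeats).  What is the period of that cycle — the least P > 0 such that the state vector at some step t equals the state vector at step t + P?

Answer: 2
Key observation: The state at step 15, [202, 202, 202, 202, 202, 202, 202], reappears at step 17 — and no state repeats earlier — so the cycle the system enters has period 2.

Derivation:
t=0: [99, 275, 346, 215, 151, 313, 15]
t=1: [256, 136, 97, 169, 139, 115, 115]
t=2: [139, 107, 245, 162, 112, 72, 72]
t=3: [116, 62, 148, 154, 70, 207, 207]
t=4: [90, 203, 143, 153, 216, 182, 182]
t=5: [263, 198, 149, 165, 191, 209, 209]
t=6: [156, 191, 149, 176, 195, 185, 185]
t=7: [167, 201, 155, 200, 199, 204, 204]
t=8: [185, 195, 164, 195, 196, 193, 193]
t=9: [210, 204, 186, 204, 204, 205, 205]
t=10: [194, 197, 207, 197, 197, 197, 197]
t=11: [205, 203, 197, 203, 203, 203, 203]
t=12: [197, 198, 201, 198, 198, 198, 198]
t=13: [203, 202, 201, 202, 202, 202, 202]
t=14: [198, 199, 199, 199, 199, 199, 199]
t=15: [202, 202, 202, 202, 202, 202, 202]
t=16: [199, 199, 199, 199, 199, 199, 199]
t=17: [202, 202, 202, 202, 202, 202, 202]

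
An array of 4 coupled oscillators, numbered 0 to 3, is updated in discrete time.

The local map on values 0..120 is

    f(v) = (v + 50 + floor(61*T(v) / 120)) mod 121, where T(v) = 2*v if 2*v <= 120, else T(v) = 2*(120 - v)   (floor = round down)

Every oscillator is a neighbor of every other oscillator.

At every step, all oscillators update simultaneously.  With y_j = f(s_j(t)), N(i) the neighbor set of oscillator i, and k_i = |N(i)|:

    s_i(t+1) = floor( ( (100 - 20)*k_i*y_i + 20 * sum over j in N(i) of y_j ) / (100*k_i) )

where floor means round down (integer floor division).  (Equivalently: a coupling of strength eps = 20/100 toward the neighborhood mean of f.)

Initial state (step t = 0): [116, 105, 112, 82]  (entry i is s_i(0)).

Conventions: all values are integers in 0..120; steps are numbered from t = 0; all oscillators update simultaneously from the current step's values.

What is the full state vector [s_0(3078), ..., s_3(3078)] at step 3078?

Simulating step by step:
t=0: [116, 105, 112, 82]
t=1: [49, 49, 49, 49]
t=2: [27, 27, 27, 27]
t=3: [104, 104, 104, 104]
t=4: [49, 49, 49, 49]

Answer: [104, 104, 104, 104]
Key observation: The state at step 1, [49, 49, 49, 49], reappears at step 4: the system is in a cycle of period 3 from step 1 on.  Therefore the state at step 3078 equals the state at step 1 + ((3078 - 1) mod 3) = 3, which is [104, 104, 104, 104].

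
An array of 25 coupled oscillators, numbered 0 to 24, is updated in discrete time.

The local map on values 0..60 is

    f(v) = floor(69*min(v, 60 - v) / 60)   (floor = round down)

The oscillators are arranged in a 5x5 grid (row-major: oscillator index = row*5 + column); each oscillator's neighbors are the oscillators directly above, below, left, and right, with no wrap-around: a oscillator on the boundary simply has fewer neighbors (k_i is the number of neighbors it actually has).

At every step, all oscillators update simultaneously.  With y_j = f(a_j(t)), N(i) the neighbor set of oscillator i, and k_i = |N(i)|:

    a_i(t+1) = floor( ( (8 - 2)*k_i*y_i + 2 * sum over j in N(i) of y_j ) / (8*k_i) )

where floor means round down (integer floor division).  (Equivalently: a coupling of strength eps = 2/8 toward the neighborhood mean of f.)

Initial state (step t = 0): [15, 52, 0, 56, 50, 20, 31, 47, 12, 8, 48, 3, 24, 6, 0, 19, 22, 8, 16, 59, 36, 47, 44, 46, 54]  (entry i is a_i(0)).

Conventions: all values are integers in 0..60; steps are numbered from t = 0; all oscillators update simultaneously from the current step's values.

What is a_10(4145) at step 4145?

Answer: a_10(4145) = 32
Key observation: The state at step 19, [31, 31, 32, 32, 32, 31, 32, 32, 32, 32, 32, 32, 32, 32, 32, 32, 32, 32, 32, 32, 32, 32, 32, 32, 32], reappears at step 21: the system is in a cycle of period 2 from step 19 on.  Therefore the state at step 4145 equals the state at step 19 + ((4145 - 19) mod 2) = 19, which is [31, 31, 32, 32, 32, 31, 32, 32, 32, 32, 32, 32, 32, 32, 32, 32, 32, 32, 32, 32, 32, 32, 32, 32, 32].

Derivation:
t=0: [15, 52, 0, 56, 50, 20, 31, 47, 12, 8, 48, 3, 24, 6, 0, 19, 22, 8, 16, 59, 36, 47, 44, 46, 54]
t=1: [16, 10, 2, 5, 9, 22, 27, 15, 11, 8, 13, 8, 22, 8, 1, 21, 21, 12, 15, 2, 24, 16, 16, 15, 6]
t=2: [18, 12, 4, 5, 9, 24, 27, 17, 11, 8, 15, 12, 21, 10, 2, 23, 22, 15, 15, 3, 25, 19, 17, 16, 6]
t=3: [20, 14, 6, 5, 9, 25, 27, 18, 11, 8, 18, 15, 21, 11, 3, 25, 23, 18, 15, 4, 26, 21, 18, 17, 7]
t=4: [22, 17, 7, 6, 9, 27, 28, 19, 11, 8, 21, 19, 22, 12, 4, 27, 25, 20, 16, 5, 28, 24, 20, 18, 8]
t=5: [25, 19, 9, 7, 9, 30, 29, 20, 12, 8, 24, 22, 23, 13, 5, 30, 27, 23, 17, 6, 31, 27, 23, 19, 9]
t=6: [27, 21, 11, 8, 9, 32, 31, 22, 13, 9, 28, 26, 25, 14, 6, 33, 30, 25, 18, 7, 32, 30, 26, 20, 10]
t=7: [30, 24, 13, 9, 9, 32, 31, 24, 14, 10, 31, 29, 27, 16, 7, 31, 33, 27, 19, 9, 32, 33, 28, 22, 12]
t=8: [32, 27, 15, 10, 10, 32, 32, 26, 16, 11, 32, 32, 30, 18, 9, 32, 31, 30, 21, 11, 32, 31, 31, 24, 14]
t=9: [31, 30, 18, 12, 11, 32, 31, 28, 18, 12, 32, 32, 32, 20, 11, 32, 32, 33, 23, 13, 32, 32, 32, 26, 16]
t=10: [33, 32, 21, 14, 12, 32, 32, 30, 20, 13, 32, 32, 31, 22, 13, 32, 31, 30, 25, 15, 32, 32, 31, 28, 18]
t=11: [31, 31, 24, 17, 13, 31, 32, 32, 22, 14, 32, 32, 32, 24, 15, 32, 32, 33, 27, 17, 32, 32, 32, 30, 21]
t=12: [33, 32, 27, 19, 14, 32, 32, 31, 24, 16, 32, 32, 31, 26, 17, 32, 31, 31, 30, 20, 32, 32, 32, 32, 24]
t=13: [31, 31, 30, 21, 16, 31, 32, 32, 26, 18, 32, 32, 32, 28, 20, 32, 32, 33, 32, 23, 32, 32, 32, 31, 27]
t=14: [33, 33, 32, 24, 19, 32, 32, 31, 28, 20, 32, 32, 31, 31, 23, 32, 31, 31, 31, 26, 32, 32, 32, 32, 30]
t=15: [31, 31, 31, 27, 22, 31, 32, 32, 31, 23, 32, 32, 32, 32, 26, 32, 32, 32, 32, 29, 32, 32, 32, 32, 33]
t=16: [33, 32, 32, 30, 25, 32, 32, 32, 32, 26, 32, 32, 32, 31, 29, 32, 32, 32, 32, 32, 32, 32, 32, 31, 31]
t=17: [31, 31, 32, 33, 28, 31, 32, 32, 32, 29, 32, 32, 32, 32, 32, 32, 32, 32, 32, 32, 32, 32, 32, 32, 32]
t=18: [33, 32, 32, 31, 32, 32, 32, 32, 32, 32, 32, 32, 32, 32, 32, 32, 32, 32, 32, 32, 32, 32, 32, 32, 32]
t=19: [31, 31, 32, 32, 32, 31, 32, 32, 32, 32, 32, 32, 32, 32, 32, 32, 32, 32, 32, 32, 32, 32, 32, 32, 32]
t=20: [33, 32, 32, 32, 32, 32, 32, 32, 32, 32, 32, 32, 32, 32, 32, 32, 32, 32, 32, 32, 32, 32, 32, 32, 32]
t=21: [31, 31, 32, 32, 32, 31, 32, 32, 32, 32, 32, 32, 32, 32, 32, 32, 32, 32, 32, 32, 32, 32, 32, 32, 32]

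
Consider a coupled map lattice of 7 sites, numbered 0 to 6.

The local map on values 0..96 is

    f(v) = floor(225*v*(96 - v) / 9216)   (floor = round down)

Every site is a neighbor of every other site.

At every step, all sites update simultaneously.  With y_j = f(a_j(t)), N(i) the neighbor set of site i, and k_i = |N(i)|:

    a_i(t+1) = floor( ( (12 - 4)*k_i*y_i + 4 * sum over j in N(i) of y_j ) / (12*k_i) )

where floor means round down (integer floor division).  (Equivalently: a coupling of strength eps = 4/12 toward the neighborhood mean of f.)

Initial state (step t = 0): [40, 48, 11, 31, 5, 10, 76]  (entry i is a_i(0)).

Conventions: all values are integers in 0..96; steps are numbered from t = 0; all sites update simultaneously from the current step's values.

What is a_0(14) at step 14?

Simulating step by step:
t=0: [40, 48, 11, 31, 5, 10, 76]
t=1: [46, 48, 27, 43, 20, 26, 36]
t=2: [53, 53, 46, 52, 41, 46, 50]
t=3: [55, 55, 55, 55, 55, 55, 55]
t=4: [55, 55, 55, 55, 55, 55, 55]
t=5: [55, 55, 55, 55, 55, 55, 55]
t=6: [55, 55, 55, 55, 55, 55, 55]
t=7: [55, 55, 55, 55, 55, 55, 55]
t=8: [55, 55, 55, 55, 55, 55, 55]
t=9: [55, 55, 55, 55, 55, 55, 55]
t=10: [55, 55, 55, 55, 55, 55, 55]
t=11: [55, 55, 55, 55, 55, 55, 55]
t=12: [55, 55, 55, 55, 55, 55, 55]
t=13: [55, 55, 55, 55, 55, 55, 55]
t=14: [55, 55, 55, 55, 55, 55, 55]

Answer: a_0(14) = 55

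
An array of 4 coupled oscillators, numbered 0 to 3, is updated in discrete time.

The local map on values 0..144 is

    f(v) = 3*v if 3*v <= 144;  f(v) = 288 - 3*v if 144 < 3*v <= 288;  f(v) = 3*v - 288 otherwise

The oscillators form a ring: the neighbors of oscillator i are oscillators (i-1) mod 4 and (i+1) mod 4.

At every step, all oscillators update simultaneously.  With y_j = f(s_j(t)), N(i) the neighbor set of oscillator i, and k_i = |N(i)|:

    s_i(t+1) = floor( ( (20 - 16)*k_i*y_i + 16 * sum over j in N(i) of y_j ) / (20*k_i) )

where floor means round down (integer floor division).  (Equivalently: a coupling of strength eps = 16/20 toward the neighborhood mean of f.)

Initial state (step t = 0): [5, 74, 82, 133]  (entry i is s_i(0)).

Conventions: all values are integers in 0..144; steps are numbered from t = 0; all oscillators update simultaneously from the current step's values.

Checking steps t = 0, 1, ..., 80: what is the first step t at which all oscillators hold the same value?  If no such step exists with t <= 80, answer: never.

Simulating step by step:
t=0: [5, 74, 82, 133]  (not all equal)
t=1: [73, 36, 79, 45]  (not all equal)
t=2: [111, 69, 107, 75]  (not all equal)
t=3: [66, 47, 64, 43]  (not all equal)
t=4: [126, 102, 127, 100]  (not all equal)
t=5: [30, 76, 30, 75]  (not all equal)
t=6: [67, 84, 67, 84]  (not all equal)
t=7: [46, 76, 46, 76]  (not all equal)
t=8: [75, 122, 75, 122]  (not all equal)
t=9: [75, 66, 75, 66]  (not all equal)
t=10: [84, 68, 84, 68]  (not all equal)
t=11: [74, 45, 74, 45]  (not all equal)
t=12: [121, 79, 121, 79]  (not all equal)
t=13: [55, 70, 55, 70]  (not all equal)
t=14: [87, 114, 87, 114]  (not all equal)
t=15: [48, 32, 48, 32]  (not all equal)
t=16: [105, 134, 105, 134]  (not all equal)
t=17: [96, 44, 96, 44]  (not all equal)
t=18: [105, 26, 105, 26]  (not all equal)
t=19: [67, 37, 67, 37]  (not all equal)
t=20: [106, 91, 106, 91]  (not all equal)
t=21: [18, 27, 18, 27]  (not all equal)
t=22: [75, 59, 75, 59]  (not all equal)
t=23: [101, 72, 101, 72]  (not all equal)
t=24: [60, 26, 60, 26]  (not all equal)
t=25: [84, 102, 84, 102]  (not all equal)
t=26: [21, 32, 21, 32]  (not all equal)
t=27: [89, 69, 89, 69]  (not all equal)
t=28: [69, 33, 69, 33]  (not all equal)
t=29: [95, 84, 95, 84]  (not all equal)
t=30: [29, 9, 29, 9]  (not all equal)
t=31: [39, 75, 39, 75]  (not all equal)
t=32: [73, 106, 73, 106]  (not all equal)
t=33: [37, 61, 37, 61]  (not all equal)
t=34: [106, 109, 106, 109]  (not all equal)
t=35: [37, 31, 37, 31]  (not all equal)
t=36: [96, 107, 96, 107]  (not all equal)
t=37: [26, 6, 26, 6]  (not all equal)
t=38: [30, 66, 30, 66]  (not all equal)
t=39: [90, 90, 90, 90]  (all equal)

Answer: 39
Key observation: Synchronization is absorbing here: once all oscillators are equal they stay equal, and step 39 is the first all-equal step.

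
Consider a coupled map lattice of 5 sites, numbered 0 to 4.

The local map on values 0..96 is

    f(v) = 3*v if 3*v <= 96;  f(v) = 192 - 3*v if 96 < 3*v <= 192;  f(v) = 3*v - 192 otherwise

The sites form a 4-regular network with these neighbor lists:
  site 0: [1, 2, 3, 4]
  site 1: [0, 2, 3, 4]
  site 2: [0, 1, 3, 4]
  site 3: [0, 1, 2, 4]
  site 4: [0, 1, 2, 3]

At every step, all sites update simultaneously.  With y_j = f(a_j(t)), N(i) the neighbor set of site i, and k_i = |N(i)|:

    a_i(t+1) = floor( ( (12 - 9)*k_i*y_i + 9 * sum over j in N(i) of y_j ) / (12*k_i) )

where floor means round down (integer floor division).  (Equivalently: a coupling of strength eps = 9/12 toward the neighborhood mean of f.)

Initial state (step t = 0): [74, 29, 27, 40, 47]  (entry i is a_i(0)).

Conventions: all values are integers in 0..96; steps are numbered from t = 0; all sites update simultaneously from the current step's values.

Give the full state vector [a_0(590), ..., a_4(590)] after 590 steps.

Answer: [24, 24, 24, 24, 24]
Key observation: The state at step 4, [24, 24, 24, 24, 24], reappears at step 6: the system is in a cycle of period 2 from step 4 on.  Therefore the state at step 590 equals the state at step 4 + ((590 - 4) mod 2) = 4, which is [24, 24, 24, 24, 24].

Derivation:
t=0: [74, 29, 27, 40, 47]
t=1: [62, 65, 65, 64, 63]
t=2: [3, 3, 3, 2, 3]
t=3: [8, 8, 8, 8, 8]
t=4: [24, 24, 24, 24, 24]
t=5: [72, 72, 72, 72, 72]
t=6: [24, 24, 24, 24, 24]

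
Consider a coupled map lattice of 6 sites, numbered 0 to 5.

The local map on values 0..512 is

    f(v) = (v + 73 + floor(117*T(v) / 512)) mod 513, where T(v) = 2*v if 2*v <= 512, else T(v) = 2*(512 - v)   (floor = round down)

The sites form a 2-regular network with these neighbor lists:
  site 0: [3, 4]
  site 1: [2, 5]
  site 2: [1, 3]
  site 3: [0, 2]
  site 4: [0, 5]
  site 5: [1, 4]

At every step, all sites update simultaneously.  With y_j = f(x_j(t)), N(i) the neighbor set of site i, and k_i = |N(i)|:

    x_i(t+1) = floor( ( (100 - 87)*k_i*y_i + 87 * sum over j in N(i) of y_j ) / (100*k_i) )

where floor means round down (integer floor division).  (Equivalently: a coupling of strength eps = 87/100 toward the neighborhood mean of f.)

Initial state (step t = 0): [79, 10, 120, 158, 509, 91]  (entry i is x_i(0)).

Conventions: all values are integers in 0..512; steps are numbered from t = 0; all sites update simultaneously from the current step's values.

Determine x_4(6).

Answer: x_4(6) = 391

Derivation:
t=0: [79, 10, 120, 158, 509, 91]
t=1: [186, 207, 201, 228, 180, 94]
t=2: [366, 298, 386, 361, 284, 335]
t=3: [484, 274, 422, 286, 491, 467]
t=4: [234, 89, 401, 94, 52, 230]
t=5: [208, 208, 180, 211, 376, 205]
t=6: [436, 355, 372, 358, 391, 434]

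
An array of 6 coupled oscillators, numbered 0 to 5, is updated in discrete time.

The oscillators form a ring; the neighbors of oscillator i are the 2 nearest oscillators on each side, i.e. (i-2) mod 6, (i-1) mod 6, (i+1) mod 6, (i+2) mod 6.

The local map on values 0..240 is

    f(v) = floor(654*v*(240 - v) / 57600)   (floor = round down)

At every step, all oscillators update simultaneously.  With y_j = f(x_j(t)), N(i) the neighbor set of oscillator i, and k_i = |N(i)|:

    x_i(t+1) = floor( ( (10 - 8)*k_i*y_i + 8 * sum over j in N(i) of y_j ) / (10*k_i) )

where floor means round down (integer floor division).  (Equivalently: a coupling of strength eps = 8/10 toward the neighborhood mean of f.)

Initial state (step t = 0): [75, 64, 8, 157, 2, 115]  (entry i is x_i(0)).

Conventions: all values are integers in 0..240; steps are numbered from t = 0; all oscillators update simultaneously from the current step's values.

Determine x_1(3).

Answer: x_1(3) = 147

Derivation:
t=0: [75, 64, 8, 157, 2, 115]
t=1: [91, 119, 88, 92, 95, 116]
t=2: [157, 156, 155, 157, 155, 157]
t=3: [148, 147, 148, 148, 147, 147]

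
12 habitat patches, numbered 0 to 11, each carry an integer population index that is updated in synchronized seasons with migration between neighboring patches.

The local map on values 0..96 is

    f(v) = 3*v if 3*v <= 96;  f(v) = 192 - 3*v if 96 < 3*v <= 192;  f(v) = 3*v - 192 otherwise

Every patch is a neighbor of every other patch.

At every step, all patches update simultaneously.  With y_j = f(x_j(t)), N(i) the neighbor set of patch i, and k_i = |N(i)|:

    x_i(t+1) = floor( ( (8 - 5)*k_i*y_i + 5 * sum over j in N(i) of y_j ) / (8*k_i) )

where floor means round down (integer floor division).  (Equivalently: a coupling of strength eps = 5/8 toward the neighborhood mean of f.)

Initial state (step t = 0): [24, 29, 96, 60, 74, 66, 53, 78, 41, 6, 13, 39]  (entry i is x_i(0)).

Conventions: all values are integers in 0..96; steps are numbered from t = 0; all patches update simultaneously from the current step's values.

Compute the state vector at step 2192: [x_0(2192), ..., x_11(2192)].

Answer: [73, 72, 73, 72, 72, 73, 71, 71, 73, 72, 72, 73]
Key observation: The state at step 39, [25, 24, 25, 24, 24, 25, 23, 23, 25, 24, 24, 25], reappears at step 41: the system is in a cycle of period 2 from step 39 on.  Therefore the state at step 2192 equals the state at step 39 + ((2192 - 39) mod 2) = 40, which is [73, 72, 73, 72, 72, 73, 71, 71, 73, 72, 72, 73].

Derivation:
t=0: [24, 29, 96, 60, 74, 66, 53, 78, 41, 6, 13, 39]
t=1: [55, 60, 63, 36, 42, 34, 43, 46, 54, 38, 45, 56]
t=2: [42, 37, 34, 60, 54, 62, 53, 50, 42, 58, 51, 41]
t=3: [52, 57, 60, 35, 40, 33, 41, 44, 52, 37, 43, 53]
t=4: [49, 44, 41, 65, 60, 67, 59, 56, 49, 63, 57, 48]
t=5: [34, 39, 42, 21, 23, 22, 24, 27, 34, 21, 26, 35]
t=6: [79, 75, 72, 71, 73, 72, 74, 76, 79, 71, 75, 78]
t=7: [35, 32, 29, 28, 30, 29, 31, 33, 35, 28, 32, 35]
t=8: [88, 91, 88, 87, 89, 88, 90, 90, 88, 87, 91, 88]
t=9: [73, 76, 73, 72, 74, 73, 75, 75, 73, 72, 76, 73]
t=10: [28, 31, 28, 27, 29, 28, 30, 30, 28, 27, 31, 28]
t=11: [85, 88, 85, 84, 86, 85, 87, 87, 85, 84, 88, 85]
t=12: [64, 67, 64, 63, 65, 64, 66, 66, 64, 63, 67, 64]
t=13: [2, 5, 2, 3, 3, 2, 4, 4, 2, 3, 5, 2]
t=14: [8, 11, 8, 9, 9, 8, 10, 10, 8, 9, 11, 8]
t=15: [26, 29, 26, 27, 27, 26, 28, 28, 26, 27, 29, 26]
t=16: [80, 83, 80, 81, 81, 80, 82, 82, 80, 81, 83, 80]
t=17: [50, 53, 50, 51, 51, 50, 52, 52, 50, 51, 53, 50]
t=18: [39, 36, 39, 38, 38, 39, 37, 37, 39, 38, 36, 39]
t=19: [77, 80, 77, 78, 78, 77, 79, 79, 77, 78, 80, 77]
t=20: [41, 44, 41, 42, 42, 41, 43, 43, 41, 42, 44, 41]
t=21: [66, 63, 66, 65, 65, 66, 64, 64, 66, 65, 63, 66]
t=22: [4, 3, 4, 3, 3, 4, 2, 2, 4, 3, 3, 4]
t=23: [10, 9, 10, 9, 9, 10, 8, 8, 10, 9, 9, 10]
t=24: [28, 27, 28, 27, 27, 28, 26, 26, 28, 27, 27, 28]
t=25: [82, 81, 82, 81, 81, 82, 80, 80, 82, 81, 81, 82]
t=26: [52, 51, 52, 51, 51, 52, 50, 50, 52, 51, 51, 52]
t=27: [37, 38, 37, 38, 38, 37, 39, 39, 37, 38, 38, 37]
t=28: [79, 78, 79, 78, 78, 79, 77, 77, 79, 78, 78, 79]
t=29: [43, 42, 43, 42, 42, 43, 41, 41, 43, 42, 42, 43]
t=30: [64, 65, 64, 65, 65, 64, 66, 66, 64, 65, 65, 64]
t=31: [1, 2, 1, 2, 2, 1, 3, 3, 1, 2, 2, 1]
t=32: [4, 5, 4, 5, 5, 4, 6, 6, 4, 5, 5, 4]
t=33: [13, 14, 13, 14, 14, 13, 15, 15, 13, 14, 14, 13]
t=34: [40, 41, 40, 41, 41, 40, 42, 42, 40, 41, 41, 40]
t=35: [70, 69, 70, 69, 69, 70, 68, 68, 70, 69, 69, 70]
t=36: [16, 15, 16, 15, 15, 16, 14, 14, 16, 15, 15, 16]
t=37: [46, 45, 46, 45, 45, 46, 44, 44, 46, 45, 45, 46]
t=38: [55, 56, 55, 56, 56, 55, 57, 57, 55, 56, 56, 55]
t=39: [25, 24, 25, 24, 24, 25, 23, 23, 25, 24, 24, 25]
t=40: [73, 72, 73, 72, 72, 73, 71, 71, 73, 72, 72, 73]
t=41: [25, 24, 25, 24, 24, 25, 23, 23, 25, 24, 24, 25]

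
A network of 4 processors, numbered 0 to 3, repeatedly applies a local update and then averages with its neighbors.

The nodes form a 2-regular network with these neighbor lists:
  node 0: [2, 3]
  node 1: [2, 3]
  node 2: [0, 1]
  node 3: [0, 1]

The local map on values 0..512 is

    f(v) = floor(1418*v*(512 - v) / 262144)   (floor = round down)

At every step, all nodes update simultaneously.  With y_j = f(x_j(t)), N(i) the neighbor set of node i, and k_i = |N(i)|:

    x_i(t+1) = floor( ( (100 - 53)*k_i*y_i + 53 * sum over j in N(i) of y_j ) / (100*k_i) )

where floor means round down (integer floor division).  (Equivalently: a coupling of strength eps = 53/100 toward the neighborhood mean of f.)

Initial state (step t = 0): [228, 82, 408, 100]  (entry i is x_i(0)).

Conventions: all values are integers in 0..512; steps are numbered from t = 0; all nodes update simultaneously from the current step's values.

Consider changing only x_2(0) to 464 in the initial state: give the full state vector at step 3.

Answer: [311, 317, 316, 312]
Key observation: This trace re-runs the system from the modified initial state.

Derivation:
t=0: [228, 82, 464, 100]
t=1: [255, 179, 199, 247]
t=2: [349, 334, 337, 345]
t=3: [311, 317, 316, 312]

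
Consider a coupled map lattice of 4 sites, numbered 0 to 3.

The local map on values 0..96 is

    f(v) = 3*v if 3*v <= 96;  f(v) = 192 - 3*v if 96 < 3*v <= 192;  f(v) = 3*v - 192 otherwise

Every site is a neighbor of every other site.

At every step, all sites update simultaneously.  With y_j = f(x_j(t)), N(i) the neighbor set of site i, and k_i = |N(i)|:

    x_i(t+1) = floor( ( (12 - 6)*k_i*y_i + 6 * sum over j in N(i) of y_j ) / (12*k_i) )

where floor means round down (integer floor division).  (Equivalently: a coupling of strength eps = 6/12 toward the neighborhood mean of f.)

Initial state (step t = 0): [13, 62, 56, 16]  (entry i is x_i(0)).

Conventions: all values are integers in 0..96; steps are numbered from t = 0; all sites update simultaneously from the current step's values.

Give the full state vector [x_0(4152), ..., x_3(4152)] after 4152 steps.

Simulating step by step:
t=0: [13, 62, 56, 16]
t=1: [32, 21, 27, 35]
t=2: [86, 75, 81, 83]
t=3: [56, 45, 51, 53]
t=4: [33, 44, 38, 36]
t=5: [83, 72, 78, 80]
t=6: [47, 36, 42, 44]
t=7: [60, 71, 65, 63]
t=8: [10, 13, 7, 7]
t=9: [28, 31, 25, 25]
t=10: [82, 85, 79, 79]
t=11: [52, 55, 49, 49]
t=12: [37, 34, 40, 40]
t=13: [79, 82, 76, 76]
t=14: [43, 46, 40, 40]
t=15: [64, 61, 67, 67]
t=16: [4, 7, 7, 7]
t=17: [16, 19, 19, 19]
t=18: [52, 55, 55, 55]
t=19: [31, 28, 28, 28]
t=20: [88, 85, 85, 85]
t=21: [67, 64, 64, 64]
t=22: [4, 1, 1, 1]
t=23: [7, 4, 4, 4]
t=24: [16, 13, 13, 13]
t=25: [43, 40, 40, 40]
t=26: [67, 70, 70, 70]
t=27: [13, 16, 16, 16]
t=28: [43, 46, 46, 46]
t=29: [58, 55, 55, 55]
t=30: [22, 25, 25, 25]
t=31: [70, 73, 73, 73]
t=32: [22, 25, 25, 25]

Answer: [22, 25, 25, 25]
Key observation: The state at step 30, [22, 25, 25, 25], reappears at step 32: the system is in a cycle of period 2 from step 30 on.  Therefore the state at step 4152 equals the state at step 30 + ((4152 - 30) mod 2) = 30, which is [22, 25, 25, 25].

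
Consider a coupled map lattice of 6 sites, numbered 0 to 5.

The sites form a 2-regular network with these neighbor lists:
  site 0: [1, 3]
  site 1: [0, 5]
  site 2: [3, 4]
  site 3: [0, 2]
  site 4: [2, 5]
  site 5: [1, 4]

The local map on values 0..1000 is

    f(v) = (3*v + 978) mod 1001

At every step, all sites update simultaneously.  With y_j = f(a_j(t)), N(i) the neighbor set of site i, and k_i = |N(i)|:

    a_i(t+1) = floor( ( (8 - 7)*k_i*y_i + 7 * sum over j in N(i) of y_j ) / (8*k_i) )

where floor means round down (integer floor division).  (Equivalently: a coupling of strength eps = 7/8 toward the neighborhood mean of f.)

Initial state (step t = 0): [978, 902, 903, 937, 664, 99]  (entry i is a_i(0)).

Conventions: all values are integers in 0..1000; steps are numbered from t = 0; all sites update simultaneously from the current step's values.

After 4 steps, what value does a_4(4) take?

Simulating step by step:
t=0: [978, 902, 903, 937, 664, 99]
t=1: [755, 602, 852, 795, 540, 755]
t=2: [529, 307, 484, 382, 411, 632]
t=3: [516, 740, 198, 448, 594, 593]
t=4: [290, 583, 543, 519, 674, 511]

Answer: a_4(4) = 674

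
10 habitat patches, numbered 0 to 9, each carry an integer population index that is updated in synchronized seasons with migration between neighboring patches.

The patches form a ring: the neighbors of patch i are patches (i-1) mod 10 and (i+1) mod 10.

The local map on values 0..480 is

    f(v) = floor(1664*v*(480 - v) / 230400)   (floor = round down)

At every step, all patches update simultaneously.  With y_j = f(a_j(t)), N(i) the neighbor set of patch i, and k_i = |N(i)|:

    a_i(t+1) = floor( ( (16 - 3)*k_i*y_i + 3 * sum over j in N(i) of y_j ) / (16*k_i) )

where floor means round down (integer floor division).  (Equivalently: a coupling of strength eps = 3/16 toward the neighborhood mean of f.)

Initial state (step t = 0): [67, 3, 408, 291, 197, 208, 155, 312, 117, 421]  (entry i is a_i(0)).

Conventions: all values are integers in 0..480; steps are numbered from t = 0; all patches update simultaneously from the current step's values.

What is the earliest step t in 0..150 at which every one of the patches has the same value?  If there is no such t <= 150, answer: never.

Simulating step by step:
t=0: [67, 3, 408, 291, 197, 208, 155, 312, 117, 421]  (not all equal)
t=1: [179, 46, 210, 380, 402, 403, 368, 369, 300, 192]  (not all equal)
t=2: [366, 191, 371, 282, 230, 231, 289, 304, 381, 397]  (not all equal)
t=3: [304, 378, 312, 393, 413, 413, 398, 376, 279, 246]  (not all equal)
t=4: [378, 297, 356, 253, 203, 202, 236, 289, 394, 411]  (not all equal)
t=5: [281, 374, 333, 404, 406, 406, 412, 385, 254, 214]  (not all equal)
t=6: [392, 303, 334, 232, 216, 214, 209, 272, 399, 410]  (not all equal)
t=7: [258, 370, 361, 408, 411, 410, 409, 391, 246, 213]  (not all equal)
t=8: [401, 305, 299, 220, 205, 206, 212, 262, 399, 410]  (not all equal)
t=9: [240, 370, 391, 410, 407, 407, 409, 395, 247, 211]  (not all equal)
t=10: [403, 300, 250, 211, 213, 213, 212, 255, 398, 410]  (not all equal)
t=11: [237, 376, 412, 409, 409, 410, 410, 396, 249, 211]  (not all equal)
t=12: [401, 286, 210, 208, 208, 207, 210, 253, 398, 410]  (not all equal)
t=13: [242, 384, 408, 408, 408, 408, 409, 396, 249, 211]  (not all equal)
t=14: [400, 274, 217, 212, 212, 211, 212, 253, 398, 410]  (not all equal)
t=15: [245, 390, 411, 410, 409, 409, 410, 396, 249, 211]  (not all equal)
t=16: [399, 263, 208, 206, 208, 208, 210, 253, 398, 410]  (not all equal)
t=17: [247, 394, 408, 407, 407, 408, 409, 396, 249, 212]  (not all equal)
t=18: [398, 257, 215, 213, 213, 211, 212, 253, 398, 410]  (not all equal)
t=19: [249, 396, 411, 410, 409, 409, 410, 396, 249, 212]  (not all equal)
t=20: [398, 253, 207, 206, 208, 208, 210, 253, 398, 410]  (not all equal)
t=21: [249, 396, 408, 407, 407, 408, 409, 396, 249, 212]  (not all equal)
t=22: [398, 253, 214, 213, 213, 211, 212, 253, 398, 410]  (not all equal)
t=23: [249, 396, 411, 410, 409, 409, 410, 396, 249, 212]  (not all equal)

Answer: never
Key observation: The state at step 19 reappears at step 23 — the system is in a cycle of period 4 from step 19 on.  No step 0..23 is synchronized, and the cycle repeats forever, so no step up to 150 (or ever) has all patches equal.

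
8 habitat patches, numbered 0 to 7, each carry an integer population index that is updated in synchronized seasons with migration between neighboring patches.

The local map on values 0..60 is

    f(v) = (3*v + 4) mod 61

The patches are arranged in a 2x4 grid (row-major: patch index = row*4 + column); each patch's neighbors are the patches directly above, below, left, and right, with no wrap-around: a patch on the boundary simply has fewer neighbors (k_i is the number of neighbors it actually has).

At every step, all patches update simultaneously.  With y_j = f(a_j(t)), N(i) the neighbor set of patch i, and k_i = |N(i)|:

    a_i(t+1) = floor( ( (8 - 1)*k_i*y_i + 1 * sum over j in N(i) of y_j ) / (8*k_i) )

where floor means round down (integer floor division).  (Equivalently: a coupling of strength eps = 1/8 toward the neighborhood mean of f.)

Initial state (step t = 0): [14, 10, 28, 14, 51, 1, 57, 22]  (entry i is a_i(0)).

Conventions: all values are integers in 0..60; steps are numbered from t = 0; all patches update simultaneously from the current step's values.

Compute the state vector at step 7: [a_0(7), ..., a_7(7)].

Simulating step by step:
t=0: [14, 10, 28, 14, 51, 1, 57, 22]
t=1: [44, 33, 29, 42, 33, 11, 48, 14]
t=2: [17, 40, 29, 11, 39, 36, 27, 42]
t=3: [52, 7, 28, 34, 59, 48, 24, 10]
t=4: [38, 25, 27, 43, 55, 26, 16, 33]
t=5: [53, 20, 24, 13, 46, 23, 49, 40]
t=6: [37, 5, 16, 38, 20, 12, 26, 6]
t=7: [48, 22, 49, 54, 8, 36, 23, 24]

Answer: [48, 22, 49, 54, 8, 36, 23, 24]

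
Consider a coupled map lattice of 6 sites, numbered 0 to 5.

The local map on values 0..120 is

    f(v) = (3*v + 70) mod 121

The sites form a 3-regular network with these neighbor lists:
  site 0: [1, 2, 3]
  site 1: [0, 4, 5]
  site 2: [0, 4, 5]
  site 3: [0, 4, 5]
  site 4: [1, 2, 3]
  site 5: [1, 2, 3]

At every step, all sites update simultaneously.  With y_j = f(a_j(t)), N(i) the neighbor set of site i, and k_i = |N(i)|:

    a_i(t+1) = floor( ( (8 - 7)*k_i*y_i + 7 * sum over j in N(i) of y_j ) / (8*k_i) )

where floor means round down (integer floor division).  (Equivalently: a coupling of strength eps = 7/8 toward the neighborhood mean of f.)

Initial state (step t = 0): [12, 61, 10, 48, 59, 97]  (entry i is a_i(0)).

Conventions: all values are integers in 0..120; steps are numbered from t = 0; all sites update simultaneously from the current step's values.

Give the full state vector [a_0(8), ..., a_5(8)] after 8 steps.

Answer: [36, 102, 102, 102, 36, 36]

Derivation:
t=0: [12, 61, 10, 48, 59, 97]
t=1: [72, 68, 79, 78, 60, 74]
t=2: [51, 33, 37, 37, 47, 52]
t=3: [61, 92, 94, 94, 60, 62]
t=4: [95, 22, 23, 23, 95, 96]
t=5: [29, 101, 102, 102, 29, 29]
t=6: [15, 32, 33, 33, 15, 15]
t=7: [55, 106, 106, 106, 55, 55]
t=8: [36, 102, 102, 102, 36, 36]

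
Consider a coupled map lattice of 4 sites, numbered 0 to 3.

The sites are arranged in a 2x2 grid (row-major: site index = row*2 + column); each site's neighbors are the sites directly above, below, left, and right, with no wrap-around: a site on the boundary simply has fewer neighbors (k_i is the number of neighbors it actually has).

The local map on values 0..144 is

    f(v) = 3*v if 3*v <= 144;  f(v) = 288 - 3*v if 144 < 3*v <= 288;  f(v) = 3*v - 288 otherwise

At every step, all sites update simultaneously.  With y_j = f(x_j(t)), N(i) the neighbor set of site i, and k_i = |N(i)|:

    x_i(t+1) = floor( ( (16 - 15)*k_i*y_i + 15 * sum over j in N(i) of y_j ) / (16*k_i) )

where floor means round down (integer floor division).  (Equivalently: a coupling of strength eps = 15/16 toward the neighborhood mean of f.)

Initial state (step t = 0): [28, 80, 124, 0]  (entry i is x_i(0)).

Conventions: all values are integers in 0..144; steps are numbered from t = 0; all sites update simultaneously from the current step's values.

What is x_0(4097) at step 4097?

Simulating step by step:
t=0: [28, 80, 124, 0]
t=1: [67, 42, 44, 61]
t=2: [126, 97, 98, 127]
t=3: [9, 85, 86, 10]
t=4: [31, 28, 28, 31]
t=5: [84, 92, 92, 84]
t=6: [13, 34, 34, 13]
t=7: [98, 42, 42, 98]
t=8: [118, 13, 13, 118]
t=9: [40, 64, 64, 40]
t=10: [97, 118, 118, 97]
t=11: [62, 6, 6, 62]
t=12: [23, 96, 96, 23]
t=13: [4, 64, 64, 4]
t=14: [90, 17, 17, 90]
t=15: [48, 20, 20, 48]
t=16: [65, 138, 138, 65]
t=17: [123, 95, 95, 123]
t=18: [7, 76, 76, 7]
t=19: [57, 23, 23, 57]
t=20: [72, 114, 114, 72]
t=21: [55, 70, 70, 55]
t=22: [80, 120, 120, 80]
t=23: [70, 49, 49, 70]
t=24: [137, 81, 81, 137]
t=25: [49, 118, 118, 49]
t=26: [70, 136, 136, 70]
t=27: [117, 80, 80, 117]
t=28: [48, 62, 62, 48]
t=29: [104, 141, 141, 104]
t=30: [128, 30, 30, 128]
t=31: [90, 95, 95, 90]
t=32: [3, 17, 17, 3]
t=33: [48, 11, 11, 48]
t=34: [39, 137, 137, 39]
t=35: [122, 117, 117, 122]
t=36: [63, 77, 77, 63]
t=37: [59, 96, 96, 59]
t=38: [6, 104, 104, 6]
t=39: [23, 18, 18, 23]
t=40: [54, 68, 68, 54]
t=41: [86, 123, 123, 86]
t=42: [77, 33, 33, 77]
t=43: [96, 59, 59, 96]
t=44: [104, 6, 6, 104]
t=45: [18, 23, 23, 18]
t=46: [68, 54, 54, 68]
t=47: [123, 86, 86, 123]
t=48: [33, 77, 77, 33]
t=49: [59, 96, 96, 59]

Answer: x_0(4097) = 86
Key observation: The state at step 37, [59, 96, 96, 59], reappears at step 49: the system is in a cycle of period 12 from step 37 on.  Therefore the state at step 4097 equals the state at step 37 + ((4097 - 37) mod 12) = 41, which is [86, 123, 123, 86].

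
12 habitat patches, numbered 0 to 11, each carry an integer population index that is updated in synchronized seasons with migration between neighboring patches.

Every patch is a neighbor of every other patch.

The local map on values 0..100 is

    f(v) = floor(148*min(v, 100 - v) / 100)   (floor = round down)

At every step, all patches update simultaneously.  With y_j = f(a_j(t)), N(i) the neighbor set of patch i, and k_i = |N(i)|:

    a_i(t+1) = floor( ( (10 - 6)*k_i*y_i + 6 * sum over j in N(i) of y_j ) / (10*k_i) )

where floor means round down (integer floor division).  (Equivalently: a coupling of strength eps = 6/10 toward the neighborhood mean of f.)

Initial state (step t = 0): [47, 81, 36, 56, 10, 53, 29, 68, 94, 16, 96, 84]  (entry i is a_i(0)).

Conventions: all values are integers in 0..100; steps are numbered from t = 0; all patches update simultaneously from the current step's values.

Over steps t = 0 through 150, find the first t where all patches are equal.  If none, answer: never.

Simulating step by step:
t=0: [47, 81, 36, 56, 10, 53, 29, 68, 94, 16, 96, 84]  (not all equal)
t=1: [48, 34, 42, 46, 29, 48, 38, 40, 27, 32, 26, 32]  (not all equal)
t=2: [59, 52, 56, 58, 49, 59, 54, 55, 48, 51, 48, 51]  (not all equal)
t=3: [64, 68, 66, 65, 69, 64, 67, 66, 68, 69, 68, 69]  (not all equal)
t=4: [50, 47, 48, 49, 47, 50, 48, 48, 47, 47, 47, 47]  (not all equal)
t=5: [71, 70, 70, 71, 70, 71, 70, 70, 70, 70, 70, 70]  (not all equal)
t=6: [42, 43, 43, 42, 43, 42, 43, 43, 43, 43, 43, 43]  (not all equal)
t=7: [62, 62, 62, 62, 62, 62, 62, 62, 62, 62, 62, 62]  (all equal)

Answer: 7
Key observation: Synchronization is absorbing here: once all patches are equal they stay equal, and step 7 is the first all-equal step.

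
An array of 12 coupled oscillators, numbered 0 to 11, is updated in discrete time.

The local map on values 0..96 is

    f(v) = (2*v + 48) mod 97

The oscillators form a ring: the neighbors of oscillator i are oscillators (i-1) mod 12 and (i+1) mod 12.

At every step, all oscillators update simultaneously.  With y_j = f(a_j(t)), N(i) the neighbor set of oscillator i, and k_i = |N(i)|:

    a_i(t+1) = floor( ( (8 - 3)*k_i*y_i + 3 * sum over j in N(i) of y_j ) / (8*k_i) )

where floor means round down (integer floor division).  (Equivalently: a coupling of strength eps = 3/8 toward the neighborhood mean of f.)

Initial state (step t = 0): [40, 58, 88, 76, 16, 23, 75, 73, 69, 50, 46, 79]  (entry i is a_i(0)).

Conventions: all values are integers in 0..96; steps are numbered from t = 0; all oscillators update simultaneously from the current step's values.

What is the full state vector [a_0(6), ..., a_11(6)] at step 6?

Simulating step by step:
t=0: [40, 58, 88, 76, 16, 23, 75, 73, 69, 50, 46, 79]
t=1: [34, 53, 32, 24, 68, 74, 20, 17, 65, 56, 38, 21]
t=2: [39, 42, 38, 79, 72, 34, 70, 82, 77, 59, 45, 64]
t=3: [39, 32, 25, 30, 65, 46, 63, 29, 21, 52, 53, 62]
t=4: [35, 15, 5, 22, 60, 56, 57, 36, 68, 61, 60, 63]
t=5: [42, 63, 68, 81, 73, 64, 56, 42, 72, 75, 72, 65]
t=6: [51, 71, 71, 26, 17, 61, 60, 51, 66, 38, 75, 75]

Answer: [51, 71, 71, 26, 17, 61, 60, 51, 66, 38, 75, 75]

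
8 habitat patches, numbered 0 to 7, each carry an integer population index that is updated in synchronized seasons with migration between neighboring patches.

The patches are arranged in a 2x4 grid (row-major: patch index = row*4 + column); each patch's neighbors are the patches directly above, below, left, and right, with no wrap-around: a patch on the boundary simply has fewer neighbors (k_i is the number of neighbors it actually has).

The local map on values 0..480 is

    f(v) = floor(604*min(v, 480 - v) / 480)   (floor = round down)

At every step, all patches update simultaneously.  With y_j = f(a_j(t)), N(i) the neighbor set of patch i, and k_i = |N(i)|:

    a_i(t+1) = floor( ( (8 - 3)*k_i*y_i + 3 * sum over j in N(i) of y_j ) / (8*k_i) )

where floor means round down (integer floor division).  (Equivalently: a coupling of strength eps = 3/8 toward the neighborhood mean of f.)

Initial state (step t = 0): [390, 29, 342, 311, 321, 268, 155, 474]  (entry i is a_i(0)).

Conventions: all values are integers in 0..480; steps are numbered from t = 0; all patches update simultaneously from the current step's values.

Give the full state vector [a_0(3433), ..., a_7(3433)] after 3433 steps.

Simulating step by step:
t=0: [390, 29, 342, 311, 321, 268, 155, 474]
t=1: [114, 91, 163, 166, 196, 220, 177, 80]
t=2: [156, 149, 196, 187, 232, 245, 211, 143]
t=3: [212, 209, 239, 226, 273, 277, 255, 205]
t=4: [264, 266, 291, 281, 260, 260, 278, 266]
t=5: [271, 266, 244, 251, 275, 272, 256, 262]
t=6: [262, 270, 289, 286, 258, 264, 279, 277]
t=7: [273, 263, 245, 245, 276, 268, 253, 252]
t=8: [261, 273, 291, 293, 258, 268, 284, 287]
t=9: [272, 259, 240, 236, 275, 264, 246, 241]
t=10: [263, 278, 297, 297, 260, 273, 292, 298]
t=11: [270, 254, 233, 229, 272, 258, 237, 230]
t=12: [267, 282, 291, 289, 264, 279, 293, 290]
t=13: [265, 250, 238, 239, 266, 251, 237, 238]
t=14: [273, 287, 297, 299, 272, 287, 297, 299]
t=15: [256, 242, 231, 227, 257, 242, 231, 227]
t=16: [284, 295, 290, 285, 283, 295, 290, 285]
t=17: [243, 234, 238, 243, 244, 234, 238, 243]
t=18: [296, 295, 298, 298, 296, 294, 298, 298]
t=19: [231, 231, 229, 229, 231, 232, 229, 229]
t=20: [290, 289, 288, 288, 290, 290, 288, 288]
t=21: [239, 239, 240, 241, 239, 239, 240, 241]
t=22: [300, 300, 301, 300, 300, 300, 301, 300]
t=23: [226, 225, 225, 225, 226, 225, 225, 225]
t=24: [283, 283, 283, 283, 283, 283, 283, 283]
t=25: [247, 247, 247, 247, 247, 247, 247, 247]
t=26: [293, 293, 293, 293, 293, 293, 293, 293]
t=27: [235, 235, 235, 235, 235, 235, 235, 235]
t=28: [295, 295, 295, 295, 295, 295, 295, 295]
t=29: [232, 232, 232, 232, 232, 232, 232, 232]
t=30: [291, 291, 291, 291, 291, 291, 291, 291]
t=31: [237, 237, 237, 237, 237, 237, 237, 237]
t=32: [298, 298, 298, 298, 298, 298, 298, 298]
t=33: [229, 229, 229, 229, 229, 229, 229, 229]
t=34: [288, 288, 288, 288, 288, 288, 288, 288]
t=35: [241, 241, 241, 241, 241, 241, 241, 241]
t=36: [300, 300, 300, 300, 300, 300, 300, 300]
t=37: [226, 226, 226, 226, 226, 226, 226, 226]
t=38: [284, 284, 284, 284, 284, 284, 284, 284]
t=39: [246, 246, 246, 246, 246, 246, 246, 246]
t=40: [294, 294, 294, 294, 294, 294, 294, 294]
t=41: [234, 234, 234, 234, 234, 234, 234, 234]
t=42: [294, 294, 294, 294, 294, 294, 294, 294]

Answer: [234, 234, 234, 234, 234, 234, 234, 234]
Key observation: The state at step 40, [294, 294, 294, 294, 294, 294, 294, 294], reappears at step 42: the system is in a cycle of period 2 from step 40 on.  Therefore the state at step 3433 equals the state at step 40 + ((3433 - 40) mod 2) = 41, which is [234, 234, 234, 234, 234, 234, 234, 234].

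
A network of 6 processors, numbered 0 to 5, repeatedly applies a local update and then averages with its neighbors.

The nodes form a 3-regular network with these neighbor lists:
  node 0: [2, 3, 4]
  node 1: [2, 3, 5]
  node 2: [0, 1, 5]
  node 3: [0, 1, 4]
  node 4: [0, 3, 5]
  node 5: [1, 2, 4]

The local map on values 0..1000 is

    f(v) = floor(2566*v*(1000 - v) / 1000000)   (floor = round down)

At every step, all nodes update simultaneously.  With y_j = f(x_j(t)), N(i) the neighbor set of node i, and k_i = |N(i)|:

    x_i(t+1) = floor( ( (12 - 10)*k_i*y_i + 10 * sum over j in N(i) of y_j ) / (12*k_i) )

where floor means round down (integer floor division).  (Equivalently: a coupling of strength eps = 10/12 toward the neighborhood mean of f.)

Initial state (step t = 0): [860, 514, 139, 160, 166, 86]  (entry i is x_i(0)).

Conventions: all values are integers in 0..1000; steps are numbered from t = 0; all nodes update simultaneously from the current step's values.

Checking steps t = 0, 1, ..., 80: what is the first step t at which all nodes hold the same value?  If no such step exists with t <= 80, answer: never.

Answer: 6
Key observation: Synchronization is absorbing here: once all nodes are equal they stay equal, and step 6 is the first all-equal step.

Derivation:
t=0: [860, 514, 139, 160, 166, 86]  (not all equal)
t=1: [330, 343, 370, 419, 296, 395]  (not all equal)
t=2: [582, 606, 588, 570, 590, 577]  (not all equal)
t=3: [623, 622, 620, 620, 625, 619]  (not all equal)
t=4: [602, 604, 603, 602, 603, 603]  (not all equal)
t=5: [614, 613, 613, 613, 614, 613]  (not all equal)
t=6: [608, 608, 608, 608, 608, 608]  (all equal)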